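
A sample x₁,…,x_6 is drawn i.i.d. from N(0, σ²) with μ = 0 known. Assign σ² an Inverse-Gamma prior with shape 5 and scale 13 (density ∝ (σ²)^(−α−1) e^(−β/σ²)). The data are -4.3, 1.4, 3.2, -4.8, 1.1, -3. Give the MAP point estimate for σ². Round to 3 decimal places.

σ̂²_MAP = 4.997

Sum of squared deviations about the known mean: SS = (-4.3−0)² + (1.4−0)² + (3.2−0)² + (-4.8−0)² + (1.1−0)² + (-3−0)² = 63.94.
The Normal likelihood contributes (σ²)^(−n/2) exp(−SS/(2σ²)), so the posterior is Inverse-Gamma(α + n/2, β + SS/2) = Inverse-Gamma(8, 44.97).
The mode of Inverse-Gamma(a, b) is b/(a+1) = 44.97/9 ≈ 4.997.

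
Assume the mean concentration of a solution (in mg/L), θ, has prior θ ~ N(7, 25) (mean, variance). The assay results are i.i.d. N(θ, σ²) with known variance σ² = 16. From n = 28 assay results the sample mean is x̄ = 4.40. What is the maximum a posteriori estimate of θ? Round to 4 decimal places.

n = 28, x̄ = 4.40.
For a Normal prior and Normal likelihood with known variance, the posterior is Normal; its mode equals its mean, the precision-weighted average.
Prior precision 1/σ₀² = 1/25 = 0.04; data precision n/σ² = 28/16 = 1.75.
θ̂ = (0.04·7 + 1.75·4.4) / (0.04 + 1.75) = 7.98/1.79 = 798/179 ≈ 4.4581.

θ̂_MAP = 4.4581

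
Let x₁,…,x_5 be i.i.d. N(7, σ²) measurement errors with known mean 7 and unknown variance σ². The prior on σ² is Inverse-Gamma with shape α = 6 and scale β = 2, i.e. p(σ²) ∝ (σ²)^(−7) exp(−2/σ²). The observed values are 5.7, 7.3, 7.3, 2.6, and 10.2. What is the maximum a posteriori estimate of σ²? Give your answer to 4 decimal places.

Sum of squared deviations about the known mean: SS = (5.7−7)² + (7.3−7)² + (7.3−7)² + (2.6−7)² + (10.2−7)² = 31.47.
The Normal likelihood contributes (σ²)^(−n/2) exp(−SS/(2σ²)), so the posterior is Inverse-Gamma(α + n/2, β + SS/2) = Inverse-Gamma(8.5, 17.735).
The mode of Inverse-Gamma(a, b) is b/(a+1) = 17.735/9.5 ≈ 1.8668.

σ̂²_MAP = 1.8668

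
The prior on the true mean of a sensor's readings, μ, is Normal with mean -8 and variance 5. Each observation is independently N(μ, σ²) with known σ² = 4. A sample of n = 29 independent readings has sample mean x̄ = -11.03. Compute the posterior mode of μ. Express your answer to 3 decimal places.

n = 29, x̄ = -11.03.
For a Normal prior and Normal likelihood with known variance, the posterior is Normal; its mode equals its mean, the precision-weighted average.
Prior precision 1/σ₀² = 1/5 = 0.2; data precision n/σ² = 29/4 = 7.25.
μ̂ = (0.2·(-8) + 7.25·(-11.03)) / (0.2 + 7.25) = (-81.5675)/7.45 = -32627/2980 ≈ -10.949.

μ̂_MAP = -10.949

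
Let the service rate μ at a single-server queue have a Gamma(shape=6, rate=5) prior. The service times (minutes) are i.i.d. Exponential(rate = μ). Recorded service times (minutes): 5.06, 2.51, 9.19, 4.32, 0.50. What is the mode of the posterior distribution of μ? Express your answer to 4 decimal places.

The Exponential(rate=μ) likelihood is ∝ μ^n e^(−μΣtᵢ). Here n = 5 and Σtᵢ = 5.06 + 2.51 + 9.19 + 4.32 + 0.50 = 21.58.
Posterior ∝ μ^5e^(−5μ) · μ^5e^(−21.58μ) = μ^10e^(−26.58μ), i.e. Gamma(11, 26.58).
Mode = (a−1)/b = 10/26.58 ≈ 0.3762.

μ̂_MAP = 0.3762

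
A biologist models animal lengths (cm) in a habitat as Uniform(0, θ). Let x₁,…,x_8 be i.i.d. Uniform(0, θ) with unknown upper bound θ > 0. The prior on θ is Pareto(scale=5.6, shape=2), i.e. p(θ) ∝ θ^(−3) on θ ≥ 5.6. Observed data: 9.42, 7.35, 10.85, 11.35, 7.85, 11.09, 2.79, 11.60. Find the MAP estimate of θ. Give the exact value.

The Uniform(0, θ) likelihood is θ^(−n) for θ ≥ max(xᵢ), zero otherwise. Here max(xᵢ) = 11.60.
Posterior ∝ θ^(−3) · θ^(−8) = θ^(−11) on θ ≥ max(5.6, 11.60) = 11.60.
This density is strictly decreasing in θ, so the posterior mode lies at the lower boundary of the support.

θ̂_MAP = 11.60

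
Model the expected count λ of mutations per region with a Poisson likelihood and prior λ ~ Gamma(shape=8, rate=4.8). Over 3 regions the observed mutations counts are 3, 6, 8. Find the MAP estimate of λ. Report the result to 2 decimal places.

λ̂_MAP = 3.08

Σxᵢ = 3+6+8 = 17, with n = 3.
Posterior ∝ λ^7e^(−4.8λ) · λ^17e^(−3λ) = λ^24e^(−7.8λ), i.e. Gamma(shape=25, rate=7.8).
The mode of a Gamma(a, b) with a ≥ 1 (shape–rate) is (a−1)/b = 24/7.8 ≈ 3.08.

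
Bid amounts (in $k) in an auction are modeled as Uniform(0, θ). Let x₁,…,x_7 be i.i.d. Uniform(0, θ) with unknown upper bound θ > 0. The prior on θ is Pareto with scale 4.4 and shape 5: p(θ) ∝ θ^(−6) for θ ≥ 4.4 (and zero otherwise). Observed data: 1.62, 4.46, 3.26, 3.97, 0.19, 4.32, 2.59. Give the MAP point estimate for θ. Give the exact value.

θ̂_MAP = 4.46

The Uniform(0, θ) likelihood is θ^(−n) for θ ≥ max(xᵢ), zero otherwise. Here max(xᵢ) = 4.46.
Posterior ∝ θ^(−6) · θ^(−7) = θ^(−13) on θ ≥ max(4.4, 4.46) = 4.46.
This density is strictly decreasing in θ, so the posterior mode lies at the lower boundary of the support.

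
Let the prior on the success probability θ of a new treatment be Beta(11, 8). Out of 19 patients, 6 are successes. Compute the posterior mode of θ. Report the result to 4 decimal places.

Prior: Beta(11, 8).
Data: 6 successes in 19 trials. The binomial likelihood contributes θ^6(1−θ)^13, so the posterior is Beta(11+6, 8+13) = Beta(17, 21).
For Beta(a, b) with a, b > 1 the mode is (a−1)/(a+b−2) = 16/36 ≈ 0.4444.

θ̂_MAP = 0.4444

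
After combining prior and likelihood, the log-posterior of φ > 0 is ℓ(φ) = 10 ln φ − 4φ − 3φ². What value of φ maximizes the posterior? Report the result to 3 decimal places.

ℓ'(φ) = 10/φ − 4 − 6φ. Setting this to zero and multiplying by φ: 6φ² + 4φ − 10 = 0.
φ = (−4 + √(4² + 4·6·10)) / (2·6) = (−4 + √256) / 12 = (−4 + 16)/12 = 1.
ℓ''(φ) = −10/φ² − 6 < 0, confirming a maximum.

φ̂_MAP = 1.000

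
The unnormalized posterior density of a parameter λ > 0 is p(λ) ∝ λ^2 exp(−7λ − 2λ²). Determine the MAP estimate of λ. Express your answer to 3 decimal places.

λ̂_MAP = 0.250

ℓ'(λ) = 2/λ − 7 − 4λ. Setting this to zero and multiplying by λ: 4λ² + 7λ − 2 = 0.
λ = (−7 + √(7² + 4·4·2)) / (2·4) = (−7 + √81) / 8 = (−7 + 9)/8 = 1/4.
ℓ''(λ) = −2/λ² − 4 < 0, confirming a maximum.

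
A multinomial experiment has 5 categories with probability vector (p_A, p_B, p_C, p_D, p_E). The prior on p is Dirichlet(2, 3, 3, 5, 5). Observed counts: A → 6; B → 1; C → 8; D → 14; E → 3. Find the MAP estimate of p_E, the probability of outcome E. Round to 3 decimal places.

MAP estimate of p_E = 0.156

The posterior is Dirichlet(αᵢ + nᵢ) = Dirichlet(8, 4, 11, 19, 8).
For a Dirichlet(a₁,…,a_K) with all aᵢ > 1, the mode has j-th component (aⱼ − 1)/(Σaᵢ − K).
Here Σaᵢ = 50 and K = 5, so p_E = (8 − 1)/(50 − 5) = 7/45 ≈ 0.156.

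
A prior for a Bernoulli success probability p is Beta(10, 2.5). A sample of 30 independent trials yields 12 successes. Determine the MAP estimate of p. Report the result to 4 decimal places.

p̂_MAP = 0.5185

Prior: Beta(10, 2.5).
Data: 12 successes in 30 trials. The binomial likelihood contributes p^12(1−p)^18, so the posterior is Beta(10+12, 2.5+18) = Beta(22, 20.5).
For Beta(a, b) with a, b > 1 the mode is (a−1)/(a+b−2) = 21/40.5 ≈ 0.5185.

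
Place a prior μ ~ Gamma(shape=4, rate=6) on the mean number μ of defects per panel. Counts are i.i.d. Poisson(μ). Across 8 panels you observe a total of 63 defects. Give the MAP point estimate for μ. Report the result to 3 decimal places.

Σxᵢ = 63, n = 8.
Posterior ∝ μ^3e^(−6μ) · μ^63e^(−8μ) = μ^66e^(−14μ), i.e. Gamma(shape=67, rate=14).
The mode of a Gamma(a, b) with a ≥ 1 (shape–rate) is (a−1)/b = 66/14 ≈ 4.714.

μ̂_MAP = 4.714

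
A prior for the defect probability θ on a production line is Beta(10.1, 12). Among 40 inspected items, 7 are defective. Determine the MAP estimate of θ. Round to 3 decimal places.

Prior: Beta(10.1, 12).
Data: 7 successes in 40 trials. The binomial likelihood contributes θ^7(1−θ)^33, so the posterior is Beta(10.1+7, 12+33) = Beta(17.1, 45).
For Beta(a, b) with a, b > 1 the mode is (a−1)/(a+b−2) = 16.1/60.1 ≈ 0.268.

θ̂_MAP = 0.268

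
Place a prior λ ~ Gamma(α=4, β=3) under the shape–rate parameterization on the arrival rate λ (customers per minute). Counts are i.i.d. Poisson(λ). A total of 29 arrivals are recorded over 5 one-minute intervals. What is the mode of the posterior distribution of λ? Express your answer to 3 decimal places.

λ̂_MAP = 4.000

Σxᵢ = 29, n = 5.
Posterior ∝ λ^3e^(−3λ) · λ^29e^(−5λ) = λ^32e^(−8λ), i.e. Gamma(shape=33, rate=8).
The mode of a Gamma(a, b) with a ≥ 1 (shape–rate) is (a−1)/b = 32/8 ≈ 4.000.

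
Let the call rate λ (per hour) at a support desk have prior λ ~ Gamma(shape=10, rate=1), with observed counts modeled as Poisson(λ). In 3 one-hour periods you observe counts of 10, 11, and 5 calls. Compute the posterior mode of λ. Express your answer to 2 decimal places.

λ̂_MAP = 8.75

Σxᵢ = 10+11+5 = 26, with n = 3.
Posterior ∝ λ^9e^(−1λ) · λ^26e^(−3λ) = λ^35e^(−4λ), i.e. Gamma(shape=36, rate=4).
The mode of a Gamma(a, b) with a ≥ 1 (shape–rate) is (a−1)/b = 35/4 ≈ 8.75.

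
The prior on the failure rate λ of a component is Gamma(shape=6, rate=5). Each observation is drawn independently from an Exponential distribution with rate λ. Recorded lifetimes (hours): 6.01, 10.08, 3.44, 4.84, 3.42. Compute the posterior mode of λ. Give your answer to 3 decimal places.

The Exponential(rate=λ) likelihood is ∝ λ^n e^(−λΣtᵢ). Here n = 5 and Σtᵢ = 6.01 + 10.08 + 3.44 + 4.84 + 3.42 = 27.79.
Posterior ∝ λ^5e^(−5λ) · λ^5e^(−27.79λ) = λ^10e^(−32.79λ), i.e. Gamma(11, 32.79).
Mode = (a−1)/b = 10/32.79 ≈ 0.305.

λ̂_MAP = 0.305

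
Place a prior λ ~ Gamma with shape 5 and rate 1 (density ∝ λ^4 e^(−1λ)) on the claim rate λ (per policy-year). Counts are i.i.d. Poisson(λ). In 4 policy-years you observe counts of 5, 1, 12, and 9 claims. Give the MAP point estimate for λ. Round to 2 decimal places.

λ̂_MAP = 6.20

Σxᵢ = 5+1+12+9 = 27, with n = 4.
Posterior ∝ λ^4e^(−1λ) · λ^27e^(−4λ) = λ^31e^(−5λ), i.e. Gamma(shape=32, rate=5).
The mode of a Gamma(a, b) with a ≥ 1 (shape–rate) is (a−1)/b = 31/5 ≈ 6.20.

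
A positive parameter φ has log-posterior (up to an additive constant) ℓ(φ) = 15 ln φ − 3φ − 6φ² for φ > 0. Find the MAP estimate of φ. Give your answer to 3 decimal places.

ℓ'(φ) = 15/φ − 3 − 12φ. Setting this to zero and multiplying by φ: 12φ² + 3φ − 15 = 0.
φ = (−3 + √(3² + 4·12·15)) / (2·12) = (−3 + √729) / 24 = (−3 + 27)/24 = 1.
ℓ''(φ) = −15/φ² − 12 < 0, confirming a maximum.

φ̂_MAP = 1.000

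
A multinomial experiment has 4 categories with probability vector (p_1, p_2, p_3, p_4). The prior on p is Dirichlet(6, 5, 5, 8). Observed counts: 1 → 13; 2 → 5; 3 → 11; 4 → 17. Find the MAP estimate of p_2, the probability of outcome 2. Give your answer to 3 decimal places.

MAP estimate: 0.136

The posterior is Dirichlet(αᵢ + nᵢ) = Dirichlet(19, 10, 16, 25).
For a Dirichlet(a₁,…,a_K) with all aᵢ > 1, the mode has j-th component (aⱼ − 1)/(Σaᵢ − K).
Here Σaᵢ = 70 and K = 4, so p_2 = (10 − 1)/(70 − 4) = 9/66 ≈ 0.136.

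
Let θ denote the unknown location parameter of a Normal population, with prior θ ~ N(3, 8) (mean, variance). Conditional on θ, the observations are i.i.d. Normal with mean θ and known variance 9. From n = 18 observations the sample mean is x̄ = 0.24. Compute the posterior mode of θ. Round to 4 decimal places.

n = 18, x̄ = 0.24.
For a Normal prior and Normal likelihood with known variance, the posterior is Normal; its mode equals its mean, the precision-weighted average.
Prior precision 1/σ₀² = 1/8 = 0.125; data precision n/σ² = 18/9 = 2.
θ̂ = (0.125·3 + 2·0.24) / (0.125 + 2) = 0.855/2.125 = 171/425 ≈ 0.4024.

θ̂_MAP = 0.4024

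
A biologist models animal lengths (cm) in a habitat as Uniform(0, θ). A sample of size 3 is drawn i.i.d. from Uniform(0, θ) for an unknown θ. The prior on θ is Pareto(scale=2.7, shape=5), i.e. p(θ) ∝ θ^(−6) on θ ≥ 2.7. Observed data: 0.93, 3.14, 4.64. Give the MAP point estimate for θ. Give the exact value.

The Uniform(0, θ) likelihood is θ^(−n) for θ ≥ max(xᵢ), zero otherwise. Here max(xᵢ) = 4.64.
Posterior ∝ θ^(−6) · θ^(−3) = θ^(−9) on θ ≥ max(2.7, 4.64) = 4.64.
This density is strictly decreasing in θ, so the posterior mode lies at the lower boundary of the support.

θ̂_MAP = 4.64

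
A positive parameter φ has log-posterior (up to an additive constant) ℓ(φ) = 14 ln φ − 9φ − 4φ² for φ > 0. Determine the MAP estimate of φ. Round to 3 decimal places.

φ̂_MAP = 0.875

ℓ'(φ) = 14/φ − 9 − 8φ. Setting this to zero and multiplying by φ: 8φ² + 9φ − 14 = 0.
φ = (−9 + √(9² + 4·8·14)) / (2·8) = (−9 + √529) / 16 = (−9 + 23)/16 = 7/8.
ℓ''(φ) = −14/φ² − 8 < 0, confirming a maximum.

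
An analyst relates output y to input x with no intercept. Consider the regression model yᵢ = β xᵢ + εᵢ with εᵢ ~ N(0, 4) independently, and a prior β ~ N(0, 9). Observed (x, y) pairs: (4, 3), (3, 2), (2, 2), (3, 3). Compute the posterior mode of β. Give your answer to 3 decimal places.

log p(β | y) = −Σ(yᵢ − βxᵢ)²/(2·4) − β²/(2·9) + const.
Setting the derivative to zero: Σxᵢ(yᵢ − βxᵢ)/4 − β/9 = 0, so β = Σxᵢyᵢ / (Σxᵢ² + σ²/τ²).
Σxᵢyᵢ = 4·3 + 3·2 + 2·2 + 3·3 = 31; Σxᵢ² = 38; σ²/τ² = 4/9.
β̂_MAP = 31 / (38 + 4/9) = 31/(346/9) = 279/346 ≈ 0.806.

β̂_MAP = 0.806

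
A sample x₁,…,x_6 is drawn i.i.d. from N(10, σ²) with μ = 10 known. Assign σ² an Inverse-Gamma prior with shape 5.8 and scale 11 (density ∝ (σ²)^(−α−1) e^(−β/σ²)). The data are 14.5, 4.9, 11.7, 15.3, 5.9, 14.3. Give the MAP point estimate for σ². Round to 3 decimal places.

σ̂²_MAP = 6.864

Sum of squared deviations about the known mean: SS = (14.5−10)² + (4.9−10)² + (11.7−10)² + (15.3−10)² + (5.9−10)² + (14.3−10)² = 112.54.
The Normal likelihood contributes (σ²)^(−n/2) exp(−SS/(2σ²)), so the posterior is Inverse-Gamma(α + n/2, β + SS/2) = Inverse-Gamma(8.8, 67.27).
The mode of Inverse-Gamma(a, b) is b/(a+1) = 67.27/9.8 ≈ 6.864.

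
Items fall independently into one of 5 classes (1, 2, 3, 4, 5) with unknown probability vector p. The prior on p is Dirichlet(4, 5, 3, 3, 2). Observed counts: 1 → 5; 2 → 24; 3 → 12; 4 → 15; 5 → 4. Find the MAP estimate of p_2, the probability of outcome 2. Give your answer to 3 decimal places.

MAP estimate: 0.389

The posterior is Dirichlet(αᵢ + nᵢ) = Dirichlet(9, 29, 15, 18, 6).
For a Dirichlet(a₁,…,a_K) with all aᵢ > 1, the mode has j-th component (aⱼ − 1)/(Σaᵢ − K).
Here Σaᵢ = 77 and K = 5, so p_2 = (29 − 1)/(77 − 5) = 28/72 ≈ 0.389.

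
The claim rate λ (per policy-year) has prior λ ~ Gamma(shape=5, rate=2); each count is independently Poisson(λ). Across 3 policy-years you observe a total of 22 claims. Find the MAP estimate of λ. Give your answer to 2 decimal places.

λ̂_MAP = 5.20

Σxᵢ = 22, n = 3.
Posterior ∝ λ^4e^(−2λ) · λ^22e^(−3λ) = λ^26e^(−5λ), i.e. Gamma(shape=27, rate=5).
The mode of a Gamma(a, b) with a ≥ 1 (shape–rate) is (a−1)/b = 26/5 ≈ 5.20.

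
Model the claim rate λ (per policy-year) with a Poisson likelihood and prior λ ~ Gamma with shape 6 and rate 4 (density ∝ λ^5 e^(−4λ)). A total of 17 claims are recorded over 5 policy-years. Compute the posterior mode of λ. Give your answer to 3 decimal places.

Σxᵢ = 17, n = 5.
Posterior ∝ λ^5e^(−4λ) · λ^17e^(−5λ) = λ^22e^(−9λ), i.e. Gamma(shape=23, rate=9).
The mode of a Gamma(a, b) with a ≥ 1 (shape–rate) is (a−1)/b = 22/9 ≈ 2.444.

λ̂_MAP = 2.444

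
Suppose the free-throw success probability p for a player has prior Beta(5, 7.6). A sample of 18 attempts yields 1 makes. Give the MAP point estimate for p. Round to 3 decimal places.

p̂_MAP = 0.175

Prior: Beta(5, 7.6).
Data: 1 success in 18 trials. The binomial likelihood contributes p(1−p)^17, so the posterior is Beta(5+1, 7.6+17) = Beta(6, 24.6).
For Beta(a, b) with a, b > 1 the mode is (a−1)/(a+b−2) = 5/28.6 ≈ 0.175.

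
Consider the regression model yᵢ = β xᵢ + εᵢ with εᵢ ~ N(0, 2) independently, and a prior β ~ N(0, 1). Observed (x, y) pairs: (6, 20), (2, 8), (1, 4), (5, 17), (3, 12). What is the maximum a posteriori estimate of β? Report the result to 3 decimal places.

β̂_MAP = 3.390

log p(β | y) = −Σ(yᵢ − βxᵢ)²/(2·2) − β²/(2·1) + const.
Setting the derivative to zero: Σxᵢ(yᵢ − βxᵢ)/2 − β/1 = 0, so β = Σxᵢyᵢ / (Σxᵢ² + σ²/τ²).
Σxᵢyᵢ = 6·20 + 2·8 + 1·4 + 5·17 + 3·12 = 261; Σxᵢ² = 75; σ²/τ² = 2.
β̂_MAP = 261 / (75 + 2) = 261/77 ≈ 3.390.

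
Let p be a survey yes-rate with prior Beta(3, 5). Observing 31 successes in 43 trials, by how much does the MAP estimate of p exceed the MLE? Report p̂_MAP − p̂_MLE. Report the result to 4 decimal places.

Posterior is Beta(34, 17); MAP = (34−1)/(51−2) = 33/49 ≈ 0.67347.
MLE ignores the prior: p̂_MLE = k/n = 31/43 ≈ 0.72093.
Difference = 33/49 − 31/43 = -100/2107 ≈ -0.0475.

MAP − MLE = -0.0475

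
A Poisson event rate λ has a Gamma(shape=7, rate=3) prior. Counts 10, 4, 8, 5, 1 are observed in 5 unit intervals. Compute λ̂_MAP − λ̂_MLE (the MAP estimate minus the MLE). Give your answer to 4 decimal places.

MAP − MLE = -1.3500

Σxᵢ = 28. Posterior is Gamma(35, 8); MAP = (35−1)/8 = 34/8 ≈ 4.25000.
MLE = x̄ = 28/5 ≈ 5.60000.
Difference = 34/8 − 28/5 = -27/20 ≈ -1.3500.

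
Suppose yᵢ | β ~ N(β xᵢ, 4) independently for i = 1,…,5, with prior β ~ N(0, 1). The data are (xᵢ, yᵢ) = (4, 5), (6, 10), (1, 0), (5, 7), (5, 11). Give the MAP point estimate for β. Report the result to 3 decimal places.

log p(β | y) = −Σ(yᵢ − βxᵢ)²/(2·4) − β²/(2·1) + const.
Setting the derivative to zero: Σxᵢ(yᵢ − βxᵢ)/4 − β/1 = 0, so β = Σxᵢyᵢ / (Σxᵢ² + σ²/τ²).
Σxᵢyᵢ = 4·5 + 6·10 + 1·0 + 5·7 + 5·11 = 170; Σxᵢ² = 103; σ²/τ² = 4.
β̂_MAP = 170 / (103 + 4) = 170/107 ≈ 1.589.

β̂_MAP = 1.589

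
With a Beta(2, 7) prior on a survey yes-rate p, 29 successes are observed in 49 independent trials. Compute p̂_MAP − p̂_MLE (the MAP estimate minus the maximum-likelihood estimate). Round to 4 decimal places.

Posterior is Beta(31, 27); MAP = (31−1)/(58−2) = 30/56 ≈ 0.53571.
MLE ignores the prior: p̂_MLE = k/n = 29/49 ≈ 0.59184.
Difference = 30/56 − 29/49 = -11/196 ≈ -0.0561.

MAP − MLE = -0.0561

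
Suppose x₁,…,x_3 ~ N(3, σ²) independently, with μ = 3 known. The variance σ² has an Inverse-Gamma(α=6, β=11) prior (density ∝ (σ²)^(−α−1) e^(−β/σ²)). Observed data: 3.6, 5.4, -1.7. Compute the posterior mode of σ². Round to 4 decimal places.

σ̂²_MAP = 2.9535

Sum of squared deviations about the known mean: SS = (3.6−3)² + (5.4−3)² + (-1.7−3)² = 28.21.
The Normal likelihood contributes (σ²)^(−n/2) exp(−SS/(2σ²)), so the posterior is Inverse-Gamma(α + n/2, β + SS/2) = Inverse-Gamma(7.5, 25.105).
The mode of Inverse-Gamma(a, b) is b/(a+1) = 25.105/8.5 ≈ 2.9535.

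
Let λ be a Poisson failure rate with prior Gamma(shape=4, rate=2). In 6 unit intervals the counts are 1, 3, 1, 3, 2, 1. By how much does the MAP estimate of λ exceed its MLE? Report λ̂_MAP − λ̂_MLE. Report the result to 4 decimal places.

MAP − MLE = -0.0833

Σxᵢ = 11. Posterior is Gamma(15, 8); MAP = (15−1)/8 = 14/8 ≈ 1.75000.
MLE = x̄ = 11/6 ≈ 1.83333.
Difference = 14/8 − 11/6 = -1/12 ≈ -0.0833.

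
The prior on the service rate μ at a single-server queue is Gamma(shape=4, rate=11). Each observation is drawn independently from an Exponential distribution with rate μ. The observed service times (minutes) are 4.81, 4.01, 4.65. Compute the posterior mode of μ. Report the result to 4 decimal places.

μ̂_MAP = 0.2452

The Exponential(rate=μ) likelihood is ∝ μ^n e^(−μΣtᵢ). Here n = 3 and Σtᵢ = 4.81 + 4.01 + 4.65 = 13.47.
Posterior ∝ μ^3e^(−11μ) · μ^3e^(−13.47μ) = μ^6e^(−24.47μ), i.e. Gamma(7, 24.47).
Mode = (a−1)/b = 6/24.47 ≈ 0.2452.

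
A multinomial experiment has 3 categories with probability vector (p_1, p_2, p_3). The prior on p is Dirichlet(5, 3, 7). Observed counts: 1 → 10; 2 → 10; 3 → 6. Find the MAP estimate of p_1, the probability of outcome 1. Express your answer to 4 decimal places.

The posterior is Dirichlet(αᵢ + nᵢ) = Dirichlet(15, 13, 13).
For a Dirichlet(a₁,…,a_K) with all aᵢ > 1, the mode has j-th component (aⱼ − 1)/(Σaᵢ − K).
Here Σaᵢ = 41 and K = 3, so p_1 = (15 − 1)/(41 − 3) = 14/38 ≈ 0.3684.

MAP estimate: 0.3684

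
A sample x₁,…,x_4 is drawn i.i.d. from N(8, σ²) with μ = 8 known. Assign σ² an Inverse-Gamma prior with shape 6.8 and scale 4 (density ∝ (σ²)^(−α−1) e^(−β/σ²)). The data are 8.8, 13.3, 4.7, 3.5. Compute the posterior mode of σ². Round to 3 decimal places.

σ̂²_MAP = 3.463

Sum of squared deviations about the known mean: SS = (8.8−8)² + (13.3−8)² + (4.7−8)² + (3.5−8)² = 59.87.
The Normal likelihood contributes (σ²)^(−n/2) exp(−SS/(2σ²)), so the posterior is Inverse-Gamma(α + n/2, β + SS/2) = Inverse-Gamma(8.8, 33.935).
The mode of Inverse-Gamma(a, b) is b/(a+1) = 33.935/9.8 ≈ 3.463.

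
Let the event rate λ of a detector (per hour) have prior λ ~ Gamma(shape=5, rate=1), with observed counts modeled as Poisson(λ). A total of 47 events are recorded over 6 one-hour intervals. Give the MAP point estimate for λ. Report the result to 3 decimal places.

Σxᵢ = 47, n = 6.
Posterior ∝ λ^4e^(−1λ) · λ^47e^(−6λ) = λ^51e^(−7λ), i.e. Gamma(shape=52, rate=7).
The mode of a Gamma(a, b) with a ≥ 1 (shape–rate) is (a−1)/b = 51/7 ≈ 7.286.

λ̂_MAP = 7.286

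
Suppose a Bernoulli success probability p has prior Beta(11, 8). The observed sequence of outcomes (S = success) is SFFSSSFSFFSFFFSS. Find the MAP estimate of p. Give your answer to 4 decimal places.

p̂_MAP = 0.5455

Prior: Beta(11, 8).
Data: 8 successes in 16 trials (from the sequence). The binomial likelihood contributes p^8(1−p)^8, so the posterior is Beta(11+8, 8+8) = Beta(19, 16).
For Beta(a, b) with a, b > 1 the mode is (a−1)/(a+b−2) = 18/33 ≈ 0.5455.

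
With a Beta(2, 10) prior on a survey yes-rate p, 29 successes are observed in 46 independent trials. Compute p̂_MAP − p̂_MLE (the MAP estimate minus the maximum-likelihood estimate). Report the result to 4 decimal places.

Posterior is Beta(31, 27); MAP = (31−1)/(58−2) = 30/56 ≈ 0.53571.
MLE ignores the prior: p̂_MLE = k/n = 29/46 ≈ 0.63043.
Difference = 30/56 − 29/46 = -61/644 ≈ -0.0947.

MAP − MLE = -0.0947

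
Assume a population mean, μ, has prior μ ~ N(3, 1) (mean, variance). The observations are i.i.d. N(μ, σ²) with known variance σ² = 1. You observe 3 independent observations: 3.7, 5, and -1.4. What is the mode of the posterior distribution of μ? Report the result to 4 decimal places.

μ̂_MAP = 2.5750

n = 3; x̄ = (3.7 + 5 + (-1.4))/3 = 7.3/3 = 73/30 ≈ 2.4333.
For a Normal prior and Normal likelihood with known variance, the posterior is Normal; its mode equals its mean, the precision-weighted average.
Prior precision 1/σ₀² = 1/1 = 1; data precision n/σ² = 3/1 = 3.
μ̂ = (1·3 + 3·(73/30)) / (1 + 3) = 10.3/4 = 2.5750.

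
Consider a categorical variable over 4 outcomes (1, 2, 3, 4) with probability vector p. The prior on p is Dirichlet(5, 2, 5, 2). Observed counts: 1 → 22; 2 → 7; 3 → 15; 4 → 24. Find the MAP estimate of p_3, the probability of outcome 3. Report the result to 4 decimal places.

MAP estimate: 0.2436

The posterior is Dirichlet(αᵢ + nᵢ) = Dirichlet(27, 9, 20, 26).
For a Dirichlet(a₁,…,a_K) with all aᵢ > 1, the mode has j-th component (aⱼ − 1)/(Σaᵢ − K).
Here Σaᵢ = 82 and K = 4, so p_3 = (20 − 1)/(82 − 4) = 19/78 ≈ 0.2436.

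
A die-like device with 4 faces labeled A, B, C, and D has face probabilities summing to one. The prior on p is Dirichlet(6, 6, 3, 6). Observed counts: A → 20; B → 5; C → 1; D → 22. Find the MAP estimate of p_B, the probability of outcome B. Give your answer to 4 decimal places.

The posterior is Dirichlet(αᵢ + nᵢ) = Dirichlet(26, 11, 4, 28).
For a Dirichlet(a₁,…,a_K) with all aᵢ > 1, the mode has j-th component (aⱼ − 1)/(Σaᵢ − K).
Here Σaᵢ = 69 and K = 4, so p_B = (11 − 1)/(69 − 4) = 10/65 ≈ 0.1538.

MAP estimate of p_B = 0.1538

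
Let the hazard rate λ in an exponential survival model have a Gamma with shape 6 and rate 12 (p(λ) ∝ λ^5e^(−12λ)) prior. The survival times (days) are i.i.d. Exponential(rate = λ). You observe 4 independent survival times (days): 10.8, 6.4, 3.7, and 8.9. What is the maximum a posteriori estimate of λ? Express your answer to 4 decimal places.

λ̂_MAP = 0.2153

The Exponential(rate=λ) likelihood is ∝ λ^n e^(−λΣtᵢ). Here n = 4 and Σtᵢ = 10.8 + 6.4 + 3.7 + 8.9 = 29.8.
Posterior ∝ λ^5e^(−12λ) · λ^4e^(−29.8λ) = λ^9e^(−41.8λ), i.e. Gamma(10, 41.8).
Mode = (a−1)/b = 9/41.8 ≈ 0.2153.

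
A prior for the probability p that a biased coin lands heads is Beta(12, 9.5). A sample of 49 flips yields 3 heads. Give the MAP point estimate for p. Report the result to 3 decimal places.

p̂_MAP = 0.204

Prior: Beta(12, 9.5).
Data: 3 successes in 49 trials. The binomial likelihood contributes p^3(1−p)^46, so the posterior is Beta(12+3, 9.5+46) = Beta(15, 55.5).
For Beta(a, b) with a, b > 1 the mode is (a−1)/(a+b−2) = 14/68.5 ≈ 0.204.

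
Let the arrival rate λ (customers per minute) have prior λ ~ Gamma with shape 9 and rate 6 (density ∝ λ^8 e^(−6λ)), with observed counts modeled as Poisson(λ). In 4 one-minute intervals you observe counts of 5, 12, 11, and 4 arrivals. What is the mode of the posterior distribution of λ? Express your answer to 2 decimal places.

Σxᵢ = 5+12+11+4 = 32, with n = 4.
Posterior ∝ λ^8e^(−6λ) · λ^32e^(−4λ) = λ^40e^(−10λ), i.e. Gamma(shape=41, rate=10).
The mode of a Gamma(a, b) with a ≥ 1 (shape–rate) is (a−1)/b = 40/10 ≈ 4.00.

λ̂_MAP = 4.00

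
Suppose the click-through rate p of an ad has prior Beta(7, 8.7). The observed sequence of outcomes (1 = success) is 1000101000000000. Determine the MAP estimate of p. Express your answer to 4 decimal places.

p̂_MAP = 0.3030

Prior: Beta(7, 8.7).
Data: 3 successes in 16 trials (from the sequence). The binomial likelihood contributes p^3(1−p)^13, so the posterior is Beta(7+3, 8.7+13) = Beta(10, 21.7).
For Beta(a, b) with a, b > 1 the mode is (a−1)/(a+b−2) = 9/29.7 ≈ 0.3030.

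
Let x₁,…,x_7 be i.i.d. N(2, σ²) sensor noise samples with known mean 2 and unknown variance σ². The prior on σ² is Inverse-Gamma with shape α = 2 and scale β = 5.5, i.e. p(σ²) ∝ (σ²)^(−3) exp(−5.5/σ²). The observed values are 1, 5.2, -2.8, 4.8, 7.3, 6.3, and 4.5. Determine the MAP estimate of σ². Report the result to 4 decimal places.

Sum of squared deviations about the known mean: SS = (1−2)² + (5.2−2)² + (-2.8−2)² + (4.8−2)² + (7.3−2)² + (6.3−2)² + (4.5−2)² = 94.95.
The Normal likelihood contributes (σ²)^(−n/2) exp(−SS/(2σ²)), so the posterior is Inverse-Gamma(α + n/2, β + SS/2) = Inverse-Gamma(5.5, 52.975).
The mode of Inverse-Gamma(a, b) is b/(a+1) = 52.975/6.5 ≈ 8.1500.

σ̂²_MAP = 8.1500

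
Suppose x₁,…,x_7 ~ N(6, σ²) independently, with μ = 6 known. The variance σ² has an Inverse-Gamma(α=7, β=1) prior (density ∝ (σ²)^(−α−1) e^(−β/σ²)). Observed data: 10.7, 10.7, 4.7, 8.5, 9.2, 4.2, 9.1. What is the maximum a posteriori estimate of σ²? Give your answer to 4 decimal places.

σ̂²_MAP = 3.3570

Sum of squared deviations about the known mean: SS = (10.7−6)² + (10.7−6)² + (4.7−6)² + (8.5−6)² + (9.2−6)² + (4.2−6)² + (9.1−6)² = 75.21.
The Normal likelihood contributes (σ²)^(−n/2) exp(−SS/(2σ²)), so the posterior is Inverse-Gamma(α + n/2, β + SS/2) = Inverse-Gamma(10.5, 38.605).
The mode of Inverse-Gamma(a, b) is b/(a+1) = 38.605/11.5 ≈ 3.3570.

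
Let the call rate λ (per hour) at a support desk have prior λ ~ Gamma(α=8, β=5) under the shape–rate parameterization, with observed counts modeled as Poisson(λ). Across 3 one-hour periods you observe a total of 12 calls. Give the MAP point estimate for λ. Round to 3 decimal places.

λ̂_MAP = 2.375

Σxᵢ = 12, n = 3.
Posterior ∝ λ^7e^(−5λ) · λ^12e^(−3λ) = λ^19e^(−8λ), i.e. Gamma(shape=20, rate=8).
The mode of a Gamma(a, b) with a ≥ 1 (shape–rate) is (a−1)/b = 19/8 ≈ 2.375.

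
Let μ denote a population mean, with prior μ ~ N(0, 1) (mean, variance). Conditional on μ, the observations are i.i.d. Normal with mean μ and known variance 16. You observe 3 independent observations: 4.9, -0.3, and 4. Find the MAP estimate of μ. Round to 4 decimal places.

n = 3; x̄ = (4.9 + (-0.3) + 4)/3 = 8.6/3 = 43/15 ≈ 2.8667.
For a Normal prior and Normal likelihood with known variance, the posterior is Normal; its mode equals its mean, the precision-weighted average.
Prior precision 1/σ₀² = 1/1 = 1; data precision n/σ² = 3/16 = 0.1875.
μ̂ = (1·0 + 0.1875·(43/15)) / (1 + 0.1875) = 0.5375/1.1875 = 43/95 ≈ 0.4526.

μ̂_MAP = 0.4526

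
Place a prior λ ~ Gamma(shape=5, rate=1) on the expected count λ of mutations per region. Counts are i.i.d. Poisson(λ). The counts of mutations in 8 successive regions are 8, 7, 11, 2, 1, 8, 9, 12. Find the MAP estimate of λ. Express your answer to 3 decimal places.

λ̂_MAP = 6.889

Σxᵢ = 8+7+11+2+1+8+9+12 = 58, with n = 8.
Posterior ∝ λ^4e^(−1λ) · λ^58e^(−8λ) = λ^62e^(−9λ), i.e. Gamma(shape=63, rate=9).
The mode of a Gamma(a, b) with a ≥ 1 (shape–rate) is (a−1)/b = 62/9 ≈ 6.889.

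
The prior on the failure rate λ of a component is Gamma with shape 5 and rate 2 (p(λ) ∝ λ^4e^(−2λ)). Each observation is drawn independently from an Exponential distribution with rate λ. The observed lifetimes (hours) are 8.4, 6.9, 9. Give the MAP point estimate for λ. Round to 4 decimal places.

The Exponential(rate=λ) likelihood is ∝ λ^n e^(−λΣtᵢ). Here n = 3 and Σtᵢ = 8.4 + 6.9 + 9 = 24.3.
Posterior ∝ λ^4e^(−2λ) · λ^3e^(−24.3λ) = λ^7e^(−26.3λ), i.e. Gamma(8, 26.3).
Mode = (a−1)/b = 7/26.3 ≈ 0.2662.

λ̂_MAP = 0.2662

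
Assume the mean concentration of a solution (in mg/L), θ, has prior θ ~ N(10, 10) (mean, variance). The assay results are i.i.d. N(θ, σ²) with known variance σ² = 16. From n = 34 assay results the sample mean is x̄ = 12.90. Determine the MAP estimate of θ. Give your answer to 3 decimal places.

θ̂_MAP = 12.770

n = 34, x̄ = 12.90.
For a Normal prior and Normal likelihood with known variance, the posterior is Normal; its mode equals its mean, the precision-weighted average.
Prior precision 1/σ₀² = 1/10 = 0.1; data precision n/σ² = 34/16 = 2.125.
θ̂ = (0.1·10 + 2.125·12.9) / (0.1 + 2.125) = 28.4125/2.225 = 2273/178 ≈ 12.770.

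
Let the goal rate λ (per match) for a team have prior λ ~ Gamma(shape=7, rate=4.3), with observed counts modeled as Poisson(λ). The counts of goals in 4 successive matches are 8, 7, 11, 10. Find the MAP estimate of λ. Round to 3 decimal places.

Σxᵢ = 8+7+11+10 = 36, with n = 4.
Posterior ∝ λ^6e^(−4.3λ) · λ^36e^(−4λ) = λ^42e^(−8.3λ), i.e. Gamma(shape=43, rate=8.3).
The mode of a Gamma(a, b) with a ≥ 1 (shape–rate) is (a−1)/b = 42/8.3 ≈ 5.060.

λ̂_MAP = 5.060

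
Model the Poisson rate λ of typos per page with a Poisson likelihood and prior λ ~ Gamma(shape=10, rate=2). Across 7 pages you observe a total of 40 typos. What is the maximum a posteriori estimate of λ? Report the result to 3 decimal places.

λ̂_MAP = 5.444

Σxᵢ = 40, n = 7.
Posterior ∝ λ^9e^(−2λ) · λ^40e^(−7λ) = λ^49e^(−9λ), i.e. Gamma(shape=50, rate=9).
The mode of a Gamma(a, b) with a ≥ 1 (shape–rate) is (a−1)/b = 49/9 ≈ 5.444.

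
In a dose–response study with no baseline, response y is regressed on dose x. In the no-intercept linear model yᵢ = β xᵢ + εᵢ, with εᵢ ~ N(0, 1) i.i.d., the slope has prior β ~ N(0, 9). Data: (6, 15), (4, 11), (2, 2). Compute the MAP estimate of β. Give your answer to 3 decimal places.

log p(β | y) = −Σ(yᵢ − βxᵢ)²/(2·1) − β²/(2·9) + const.
Setting the derivative to zero: Σxᵢ(yᵢ − βxᵢ)/1 − β/9 = 0, so β = Σxᵢyᵢ / (Σxᵢ² + σ²/τ²).
Σxᵢyᵢ = 6·15 + 4·11 + 2·2 = 138; Σxᵢ² = 56; σ²/τ² = 1/9.
β̂_MAP = 138 / (56 + 1/9) = 138/(505/9) = 1242/505 ≈ 2.459.

β̂_MAP = 2.459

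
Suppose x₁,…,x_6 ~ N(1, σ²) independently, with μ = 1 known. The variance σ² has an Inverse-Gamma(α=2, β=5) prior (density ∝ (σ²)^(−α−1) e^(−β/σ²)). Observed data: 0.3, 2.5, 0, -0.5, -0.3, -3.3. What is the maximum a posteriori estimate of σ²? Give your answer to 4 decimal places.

σ̂²_MAP = 3.0142

Sum of squared deviations about the known mean: SS = (0.3−1)² + (2.5−1)² + (0−1)² + (-0.5−1)² + (-0.3−1)² + (-3.3−1)² = 26.17.
The Normal likelihood contributes (σ²)^(−n/2) exp(−SS/(2σ²)), so the posterior is Inverse-Gamma(α + n/2, β + SS/2) = Inverse-Gamma(5, 18.085).
The mode of Inverse-Gamma(a, b) is b/(a+1) = 18.085/6 ≈ 3.0142.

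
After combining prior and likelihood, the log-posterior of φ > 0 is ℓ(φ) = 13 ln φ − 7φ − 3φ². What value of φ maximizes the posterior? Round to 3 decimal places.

φ̂_MAP = 1.000

ℓ'(φ) = 13/φ − 7 − 6φ. Setting this to zero and multiplying by φ: 6φ² + 7φ − 13 = 0.
φ = (−7 + √(7² + 4·6·13)) / (2·6) = (−7 + √361) / 12 = (−7 + 19)/12 = 1.
ℓ''(φ) = −13/φ² − 6 < 0, confirming a maximum.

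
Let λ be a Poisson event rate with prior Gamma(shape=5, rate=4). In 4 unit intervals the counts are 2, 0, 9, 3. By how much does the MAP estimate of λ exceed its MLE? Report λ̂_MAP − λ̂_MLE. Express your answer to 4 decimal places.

Σxᵢ = 14. Posterior is Gamma(19, 8); MAP = (19−1)/8 = 18/8 ≈ 2.25000.
MLE = x̄ = 14/4 ≈ 3.50000.
Difference = 18/8 − 14/4 = -5/4 ≈ -1.2500.

MAP − MLE = -1.2500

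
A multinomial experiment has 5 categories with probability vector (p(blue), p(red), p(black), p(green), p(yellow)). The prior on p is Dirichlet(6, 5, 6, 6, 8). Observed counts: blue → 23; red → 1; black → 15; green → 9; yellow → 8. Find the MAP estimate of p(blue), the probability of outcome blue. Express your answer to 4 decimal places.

MAP estimate of p(blue) = 0.3415

The posterior is Dirichlet(αᵢ + nᵢ) = Dirichlet(29, 6, 21, 15, 16).
For a Dirichlet(a₁,…,a_K) with all aᵢ > 1, the mode has j-th component (aⱼ − 1)/(Σaᵢ − K).
Here Σaᵢ = 87 and K = 5, so p(blue) = (29 − 1)/(87 − 5) = 28/82 ≈ 0.3415.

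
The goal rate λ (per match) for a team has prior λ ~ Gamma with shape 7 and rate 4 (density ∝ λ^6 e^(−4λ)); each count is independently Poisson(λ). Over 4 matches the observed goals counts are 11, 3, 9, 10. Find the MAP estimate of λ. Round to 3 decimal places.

Σxᵢ = 11+3+9+10 = 33, with n = 4.
Posterior ∝ λ^6e^(−4λ) · λ^33e^(−4λ) = λ^39e^(−8λ), i.e. Gamma(shape=40, rate=8).
The mode of a Gamma(a, b) with a ≥ 1 (shape–rate) is (a−1)/b = 39/8 ≈ 4.875.

λ̂_MAP = 4.875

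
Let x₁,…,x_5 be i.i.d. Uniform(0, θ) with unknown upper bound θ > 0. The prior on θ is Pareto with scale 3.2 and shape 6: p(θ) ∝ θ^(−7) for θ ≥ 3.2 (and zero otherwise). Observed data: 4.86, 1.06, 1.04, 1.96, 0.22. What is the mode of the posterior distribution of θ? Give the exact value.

The Uniform(0, θ) likelihood is θ^(−n) for θ ≥ max(xᵢ), zero otherwise. Here max(xᵢ) = 4.86.
Posterior ∝ θ^(−7) · θ^(−5) = θ^(−12) on θ ≥ max(3.2, 4.86) = 4.86.
This density is strictly decreasing in θ, so the posterior mode lies at the lower boundary of the support.

θ̂_MAP = 4.86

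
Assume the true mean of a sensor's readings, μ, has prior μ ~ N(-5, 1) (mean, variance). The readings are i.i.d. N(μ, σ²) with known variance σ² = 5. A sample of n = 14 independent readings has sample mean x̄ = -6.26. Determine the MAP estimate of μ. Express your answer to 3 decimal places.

μ̂_MAP = -5.928

n = 14, x̄ = -6.26.
For a Normal prior and Normal likelihood with known variance, the posterior is Normal; its mode equals its mean, the precision-weighted average.
Prior precision 1/σ₀² = 1/1 = 1; data precision n/σ² = 14/5 = 2.8.
μ̂ = (1·(-5) + 2.8·(-6.26)) / (1 + 2.8) = (-22.528)/3.8 = -2816/475 ≈ -5.928.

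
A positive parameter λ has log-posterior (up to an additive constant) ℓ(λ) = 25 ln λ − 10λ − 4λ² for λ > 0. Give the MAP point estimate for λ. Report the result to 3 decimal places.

ℓ'(λ) = 25/λ − 10 − 8λ. Setting this to zero and multiplying by λ: 8λ² + 10λ − 25 = 0.
λ = (−10 + √(10² + 4·8·25)) / (2·8) = (−10 + √900) / 16 = (−10 + 30)/16 = 5/4.
ℓ''(λ) = −25/λ² − 8 < 0, confirming a maximum.

λ̂_MAP = 1.250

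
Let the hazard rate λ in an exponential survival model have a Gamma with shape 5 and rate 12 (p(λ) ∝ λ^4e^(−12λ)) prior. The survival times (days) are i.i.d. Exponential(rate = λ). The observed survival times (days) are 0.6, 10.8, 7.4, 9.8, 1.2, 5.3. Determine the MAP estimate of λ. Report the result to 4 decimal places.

λ̂_MAP = 0.2123

The Exponential(rate=λ) likelihood is ∝ λ^n e^(−λΣtᵢ). Here n = 6 and Σtᵢ = 0.6 + 10.8 + 7.4 + 9.8 + 1.2 + 5.3 = 35.1.
Posterior ∝ λ^4e^(−12λ) · λ^6e^(−35.1λ) = λ^10e^(−47.1λ), i.e. Gamma(11, 47.1).
Mode = (a−1)/b = 10/47.1 ≈ 0.2123.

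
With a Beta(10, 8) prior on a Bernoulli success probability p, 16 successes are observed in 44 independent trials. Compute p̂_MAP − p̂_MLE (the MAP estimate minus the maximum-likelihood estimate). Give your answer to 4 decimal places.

Posterior is Beta(26, 36); MAP = (26−1)/(62−2) = 25/60 ≈ 0.41667.
MLE ignores the prior: p̂_MLE = k/n = 16/44 ≈ 0.36364.
Difference = 25/60 − 16/44 = 7/132 ≈ 0.0530.

MAP − MLE = 0.0530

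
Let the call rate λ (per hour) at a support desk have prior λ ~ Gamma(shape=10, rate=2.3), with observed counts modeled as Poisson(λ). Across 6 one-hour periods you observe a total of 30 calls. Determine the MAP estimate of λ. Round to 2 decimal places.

λ̂_MAP = 4.70

Σxᵢ = 30, n = 6.
Posterior ∝ λ^9e^(−2.3λ) · λ^30e^(−6λ) = λ^39e^(−8.3λ), i.e. Gamma(shape=40, rate=8.3).
The mode of a Gamma(a, b) with a ≥ 1 (shape–rate) is (a−1)/b = 39/8.3 ≈ 4.70.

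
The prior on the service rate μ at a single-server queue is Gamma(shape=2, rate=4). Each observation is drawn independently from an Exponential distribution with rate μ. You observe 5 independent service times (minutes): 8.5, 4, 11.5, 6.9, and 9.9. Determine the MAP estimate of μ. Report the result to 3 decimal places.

The Exponential(rate=μ) likelihood is ∝ μ^n e^(−μΣtᵢ). Here n = 5 and Σtᵢ = 8.5 + 4 + 11.5 + 6.9 + 9.9 = 40.8.
Posterior ∝ μe^(−4μ) · μ^5e^(−40.8μ) = μ^6e^(−44.8μ), i.e. Gamma(7, 44.8).
Mode = (a−1)/b = 6/44.8 ≈ 0.134.

μ̂_MAP = 0.134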